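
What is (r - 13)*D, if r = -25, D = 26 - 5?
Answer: -798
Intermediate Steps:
D = 21
(r - 13)*D = (-25 - 13)*21 = -38*21 = -798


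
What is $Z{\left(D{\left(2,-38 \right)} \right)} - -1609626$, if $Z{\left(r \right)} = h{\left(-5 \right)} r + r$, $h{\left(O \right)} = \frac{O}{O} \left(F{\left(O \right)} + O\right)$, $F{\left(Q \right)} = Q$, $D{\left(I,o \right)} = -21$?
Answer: $1609815$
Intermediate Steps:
$h{\left(O \right)} = 2 O$ ($h{\left(O \right)} = \frac{O}{O} \left(O + O\right) = 1 \cdot 2 O = 2 O$)
$Z{\left(r \right)} = - 9 r$ ($Z{\left(r \right)} = 2 \left(-5\right) r + r = - 10 r + r = - 9 r$)
$Z{\left(D{\left(2,-38 \right)} \right)} - -1609626 = \left(-9\right) \left(-21\right) - -1609626 = 189 + 1609626 = 1609815$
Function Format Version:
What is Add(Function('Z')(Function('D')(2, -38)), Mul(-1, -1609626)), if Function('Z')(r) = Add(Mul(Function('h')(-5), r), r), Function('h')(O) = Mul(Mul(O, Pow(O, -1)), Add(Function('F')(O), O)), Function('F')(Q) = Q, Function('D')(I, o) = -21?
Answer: 1609815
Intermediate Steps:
Function('h')(O) = Mul(2, O) (Function('h')(O) = Mul(Mul(O, Pow(O, -1)), Add(O, O)) = Mul(1, Mul(2, O)) = Mul(2, O))
Function('Z')(r) = Mul(-9, r) (Function('Z')(r) = Add(Mul(Mul(2, -5), r), r) = Add(Mul(-10, r), r) = Mul(-9, r))
Add(Function('Z')(Function('D')(2, -38)), Mul(-1, -1609626)) = Add(Mul(-9, -21), Mul(-1, -1609626)) = Add(189, 1609626) = 1609815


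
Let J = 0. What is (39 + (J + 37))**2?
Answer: 5776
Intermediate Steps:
(39 + (J + 37))**2 = (39 + (0 + 37))**2 = (39 + 37)**2 = 76**2 = 5776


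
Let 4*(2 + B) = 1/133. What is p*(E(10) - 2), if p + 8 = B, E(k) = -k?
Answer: 15957/133 ≈ 119.98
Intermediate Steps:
B = -1063/532 (B = -2 + (¼)/133 = -2 + (¼)*(1/133) = -2 + 1/532 = -1063/532 ≈ -1.9981)
p = -5319/532 (p = -8 - 1063/532 = -5319/532 ≈ -9.9981)
p*(E(10) - 2) = -5319*(-1*10 - 2)/532 = -5319*(-10 - 2)/532 = -5319/532*(-12) = 15957/133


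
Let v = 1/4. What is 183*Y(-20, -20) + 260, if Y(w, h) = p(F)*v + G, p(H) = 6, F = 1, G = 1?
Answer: 1435/2 ≈ 717.50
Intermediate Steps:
v = 1/4 (v = 1*(1/4) = 1/4 ≈ 0.25000)
Y(w, h) = 5/2 (Y(w, h) = 6*(1/4) + 1 = 3/2 + 1 = 5/2)
183*Y(-20, -20) + 260 = 183*(5/2) + 260 = 915/2 + 260 = 1435/2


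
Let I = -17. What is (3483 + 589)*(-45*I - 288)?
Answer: 1942344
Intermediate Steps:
(3483 + 589)*(-45*I - 288) = (3483 + 589)*(-45*(-17) - 288) = 4072*(765 - 288) = 4072*477 = 1942344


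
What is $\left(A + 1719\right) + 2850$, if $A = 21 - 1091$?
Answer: $3499$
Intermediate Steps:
$A = -1070$
$\left(A + 1719\right) + 2850 = \left(-1070 + 1719\right) + 2850 = 649 + 2850 = 3499$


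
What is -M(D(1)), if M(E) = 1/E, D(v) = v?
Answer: -1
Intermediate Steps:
-M(D(1)) = -1/1 = -1*1 = -1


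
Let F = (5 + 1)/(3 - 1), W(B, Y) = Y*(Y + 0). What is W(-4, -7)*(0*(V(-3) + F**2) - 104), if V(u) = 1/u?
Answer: -5096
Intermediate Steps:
W(B, Y) = Y**2 (W(B, Y) = Y*Y = Y**2)
F = 3 (F = 6/2 = 6*(1/2) = 3)
W(-4, -7)*(0*(V(-3) + F**2) - 104) = (-7)**2*(0*(1/(-3) + 3**2) - 104) = 49*(0*(-1/3 + 9) - 104) = 49*(0*(26/3) - 104) = 49*(0 - 104) = 49*(-104) = -5096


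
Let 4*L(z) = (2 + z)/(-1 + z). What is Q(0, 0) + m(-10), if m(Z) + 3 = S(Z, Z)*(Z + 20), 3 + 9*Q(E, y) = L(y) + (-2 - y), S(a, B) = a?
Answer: -1865/18 ≈ -103.61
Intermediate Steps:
L(z) = (2 + z)/(4*(-1 + z)) (L(z) = ((2 + z)/(-1 + z))/4 = (2 + z)/(4*(-1 + z)))
Q(E, y) = -5/9 - y/9 + (2 + y)/(36*(-1 + y)) (Q(E, y) = -⅓ + ((2 + y)/(4*(-1 + y)) + (-2 - y))/9 = -⅓ + (-2 - y + (2 + y)/(4*(-1 + y)))/9 = -⅓ + (-2/9 - y/9 + (2 + y)/(36*(-1 + y))) = -5/9 - y/9 + (2 + y)/(36*(-1 + y)))
m(Z) = -3 + Z*(20 + Z) (m(Z) = -3 + Z*(Z + 20) = -3 + Z*(20 + Z))
Q(0, 0) + m(-10) = (22 - 15*0 - 4*0²)/(36*(-1 + 0)) + (-3 + (-10)² + 20*(-10)) = (1/36)*(22 + 0 - 4*0)/(-1) + (-3 + 100 - 200) = (1/36)*(-1)*(22 + 0 + 0) - 103 = (1/36)*(-1)*22 - 103 = -11/18 - 103 = -1865/18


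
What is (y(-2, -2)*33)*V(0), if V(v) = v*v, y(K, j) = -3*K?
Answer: 0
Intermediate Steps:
V(v) = v**2
(y(-2, -2)*33)*V(0) = (-3*(-2)*33)*0**2 = (6*33)*0 = 198*0 = 0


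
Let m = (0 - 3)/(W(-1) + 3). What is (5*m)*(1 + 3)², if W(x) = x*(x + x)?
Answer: -48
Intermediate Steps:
W(x) = 2*x² (W(x) = x*(2*x) = 2*x²)
m = -⅗ (m = (0 - 3)/(2*(-1)² + 3) = -3/(2*1 + 3) = -3/(2 + 3) = -3/5 = -3*⅕ = -⅗ ≈ -0.60000)
(5*m)*(1 + 3)² = (5*(-⅗))*(1 + 3)² = -3*4² = -3*16 = -48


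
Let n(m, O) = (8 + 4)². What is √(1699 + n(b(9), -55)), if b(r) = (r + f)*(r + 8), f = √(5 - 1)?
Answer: √1843 ≈ 42.930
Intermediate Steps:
f = 2 (f = √4 = 2)
b(r) = (2 + r)*(8 + r) (b(r) = (r + 2)*(r + 8) = (2 + r)*(8 + r))
n(m, O) = 144 (n(m, O) = 12² = 144)
√(1699 + n(b(9), -55)) = √(1699 + 144) = √1843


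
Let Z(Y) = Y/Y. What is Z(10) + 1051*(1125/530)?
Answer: 236581/106 ≈ 2231.9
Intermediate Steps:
Z(Y) = 1
Z(10) + 1051*(1125/530) = 1 + 1051*(1125/530) = 1 + 1051*(1125*(1/530)) = 1 + 1051*(225/106) = 1 + 236475/106 = 236581/106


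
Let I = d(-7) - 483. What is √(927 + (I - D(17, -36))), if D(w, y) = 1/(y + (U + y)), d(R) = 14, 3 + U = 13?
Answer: √1760614/62 ≈ 21.401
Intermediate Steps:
U = 10 (U = -3 + 13 = 10)
I = -469 (I = 14 - 483 = -469)
D(w, y) = 1/(10 + 2*y) (D(w, y) = 1/(y + (10 + y)) = 1/(10 + 2*y))
√(927 + (I - D(17, -36))) = √(927 + (-469 - 1/(2*(5 - 36)))) = √(927 + (-469 - 1/(2*(-31)))) = √(927 + (-469 - (-1)/(2*31))) = √(927 + (-469 - 1*(-1/62))) = √(927 + (-469 + 1/62)) = √(927 - 29077/62) = √(28397/62) = √1760614/62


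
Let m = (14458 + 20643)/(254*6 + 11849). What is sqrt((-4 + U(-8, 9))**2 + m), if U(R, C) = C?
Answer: sqrt(4940333898)/13373 ≈ 5.2559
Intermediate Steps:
m = 35101/13373 (m = 35101/(1524 + 11849) = 35101/13373 ≈ 2.6248)
sqrt((-4 + U(-8, 9))**2 + m) = sqrt((-4 + 9)**2 + 35101/13373) = sqrt(5**2 + 35101/13373) = sqrt(25 + 35101/13373) = sqrt(369426/13373) = sqrt(4940333898)/13373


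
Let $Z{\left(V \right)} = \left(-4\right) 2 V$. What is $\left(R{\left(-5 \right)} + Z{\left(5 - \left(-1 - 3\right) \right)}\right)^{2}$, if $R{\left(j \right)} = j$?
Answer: $5929$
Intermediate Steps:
$Z{\left(V \right)} = - 8 V$
$\left(R{\left(-5 \right)} + Z{\left(5 - \left(-1 - 3\right) \right)}\right)^{2} = \left(-5 - 8 \left(5 - \left(-1 - 3\right)\right)\right)^{2} = \left(-5 - 8 \left(5 - -4\right)\right)^{2} = \left(-5 - 8 \left(5 + 4\right)\right)^{2} = \left(-5 - 72\right)^{2} = \left(-77\right)^{2} = 5929$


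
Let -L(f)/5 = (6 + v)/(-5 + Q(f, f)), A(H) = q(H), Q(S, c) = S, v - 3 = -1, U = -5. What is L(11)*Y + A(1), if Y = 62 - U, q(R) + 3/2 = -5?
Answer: -2719/6 ≈ -453.17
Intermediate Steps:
q(R) = -13/2 (q(R) = -3/2 - 5 = -13/2)
v = 2 (v = 3 - 1 = 2)
A(H) = -13/2
Y = 67 (Y = 62 - 1*(-5) = 62 + 5 = 67)
L(f) = -40/(-5 + f) (L(f) = -5*(6 + 2)/(-5 + f) = -40/(-5 + f))
L(11)*Y + A(1) = -40/(-5 + 11)*67 - 13/2 = -40/6*67 - 13/2 = -40*⅙*67 - 13/2 = -20/3*67 - 13/2 = -1340/3 - 13/2 = -2719/6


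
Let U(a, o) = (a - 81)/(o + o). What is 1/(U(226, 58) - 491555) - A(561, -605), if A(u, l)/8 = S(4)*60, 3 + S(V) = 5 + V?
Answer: -5662699204/1966215 ≈ -2880.0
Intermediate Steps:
S(V) = 2 + V (S(V) = -3 + (5 + V) = 2 + V)
U(a, o) = (-81 + a)/(2*o) (U(a, o) = (-81 + a)/((2*o)) = (-81 + a)*(1/(2*o)) = (-81 + a)/(2*o))
A(u, l) = 2880 (A(u, l) = 8*((2 + 4)*60) = 8*(6*60) = 8*360 = 2880)
1/(U(226, 58) - 491555) - A(561, -605) = 1/((½)*(-81 + 226)/58 - 491555) - 1*2880 = 1/((½)*(1/58)*145 - 491555) - 2880 = 1/(5/4 - 491555) - 2880 = 1/(-1966215/4) - 2880 = -4/1966215 - 2880 = -5662699204/1966215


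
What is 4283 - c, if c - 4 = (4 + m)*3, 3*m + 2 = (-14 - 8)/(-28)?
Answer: 59755/14 ≈ 4268.2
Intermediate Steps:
m = -17/42 (m = -⅔ + ((-14 - 8)/(-28))/3 = -⅔ + (-22*(-1/28))/3 = -⅔ + (⅓)*(11/14) = -⅔ + 11/42 = -17/42 ≈ -0.40476)
c = 207/14 (c = 4 + (4 - 17/42)*3 = 4 + (151/42)*3 = 4 + 151/14 = 207/14 ≈ 14.786)
4283 - c = 4283 - 1*207/14 = 4283 - 207/14 = 59755/14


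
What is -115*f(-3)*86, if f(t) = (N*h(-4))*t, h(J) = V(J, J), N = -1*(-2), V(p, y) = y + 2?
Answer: -118680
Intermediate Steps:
V(p, y) = 2 + y
N = 2
h(J) = 2 + J
f(t) = -4*t (f(t) = (2*(2 - 4))*t = (2*(-2))*t = -4*t)
-115*f(-3)*86 = -(-460)*(-3)*86 = -115*12*86 = -1380*86 = -118680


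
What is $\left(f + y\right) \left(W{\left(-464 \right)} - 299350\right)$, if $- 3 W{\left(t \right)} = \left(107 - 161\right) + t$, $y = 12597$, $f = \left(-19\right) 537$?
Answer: $-716230536$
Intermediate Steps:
$f = -10203$
$W{\left(t \right)} = 18 - \frac{t}{3}$ ($W{\left(t \right)} = - \frac{\left(107 - 161\right) + t}{3} = - \frac{-54 + t}{3} = 18 - \frac{t}{3}$)
$\left(f + y\right) \left(W{\left(-464 \right)} - 299350\right) = \left(-10203 + 12597\right) \left(\left(18 - - \frac{464}{3}\right) - 299350\right) = 2394 \left(\left(18 + \frac{464}{3}\right) - 299350\right) = 2394 \left(\frac{518}{3} - 299350\right) = 2394 \left(- \frac{897532}{3}\right) = -716230536$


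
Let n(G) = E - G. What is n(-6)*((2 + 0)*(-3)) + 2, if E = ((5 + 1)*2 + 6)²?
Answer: -1978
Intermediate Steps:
E = 324 (E = (6*2 + 6)² = (12 + 6)² = 18² = 324)
n(G) = 324 - G
n(-6)*((2 + 0)*(-3)) + 2 = (324 - 1*(-6))*((2 + 0)*(-3)) + 2 = (324 + 6)*(2*(-3)) + 2 = 330*(-6) + 2 = -1980 + 2 = -1978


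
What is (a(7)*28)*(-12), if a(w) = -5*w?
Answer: 11760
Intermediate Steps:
(a(7)*28)*(-12) = (-5*7*28)*(-12) = -35*28*(-12) = -980*(-12) = 11760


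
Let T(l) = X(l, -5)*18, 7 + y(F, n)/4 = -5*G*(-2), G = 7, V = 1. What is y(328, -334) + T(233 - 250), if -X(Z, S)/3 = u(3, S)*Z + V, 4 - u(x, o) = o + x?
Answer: 5706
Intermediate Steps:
u(x, o) = 4 - o - x (u(x, o) = 4 - (o + x) = 4 + (-o - x) = 4 - o - x)
y(F, n) = 252 (y(F, n) = -28 + 4*(-5*7*(-2)) = -28 + 4*(-35*(-2)) = -28 + 4*70 = -28 + 280 = 252)
X(Z, S) = -3 - 3*Z*(1 - S) (X(Z, S) = -3*((4 - S - 1*3)*Z + 1) = -3*((4 - S - 3)*Z + 1) = -3*((1 - S)*Z + 1) = -3*(Z*(1 - S) + 1) = -3*(1 + Z*(1 - S)) = -3 - 3*Z*(1 - S))
T(l) = -54 - 324*l (T(l) = (-3 + 3*l*(-1 - 5))*18 = (-3 + 3*l*(-6))*18 = (-3 - 18*l)*18 = -54 - 324*l)
y(328, -334) + T(233 - 250) = 252 + (-54 - 324*(233 - 250)) = 252 + (-54 - 324*(-17)) = 252 + (-54 + 5508) = 252 + 5454 = 5706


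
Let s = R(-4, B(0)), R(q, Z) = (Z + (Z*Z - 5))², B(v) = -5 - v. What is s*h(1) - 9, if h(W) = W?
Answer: 216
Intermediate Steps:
R(q, Z) = (-5 + Z + Z²)² (R(q, Z) = (Z + (Z² - 5))² = (Z + (-5 + Z²))² = (-5 + Z + Z²)²)
s = 225 (s = (-5 + (-5 - 1*0) + (-5 - 1*0)²)² = (-5 + (-5 + 0) + (-5 + 0)²)² = (-5 - 5 + (-5)²)² = (-5 - 5 + 25)² = 15² = 225)
s*h(1) - 9 = 225*1 - 9 = 225 - 9 = 216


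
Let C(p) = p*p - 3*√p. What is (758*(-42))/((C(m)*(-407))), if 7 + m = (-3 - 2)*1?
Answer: 42448/78551 + 5306*I*√3/235653 ≈ 0.54039 + 0.038999*I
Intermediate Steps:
m = -12 (m = -7 + (-3 - 2)*1 = -7 - 5*1 = -7 - 5 = -12)
C(p) = p² - 3*√p
(758*(-42))/((C(m)*(-407))) = (758*(-42))/((((-12)² - 6*I*√3)*(-407))) = -31836*(-1/(407*(144 - 6*I*√3))) = -31836/(-58608 + 2442*I*√3)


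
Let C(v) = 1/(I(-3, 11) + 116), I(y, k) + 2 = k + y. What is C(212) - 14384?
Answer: -1754847/122 ≈ -14384.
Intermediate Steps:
I(y, k) = -2 + k + y (I(y, k) = -2 + (k + y) = -2 + k + y)
C(v) = 1/122 (C(v) = 1/((-2 + 11 - 3) + 116) = 1/(6 + 116) = 1/122)
C(212) - 14384 = 1/122 - 14384 = -1754847/122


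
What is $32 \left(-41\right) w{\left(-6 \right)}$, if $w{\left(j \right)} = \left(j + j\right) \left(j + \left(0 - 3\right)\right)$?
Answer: $-141696$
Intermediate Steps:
$w{\left(j \right)} = 2 j \left(-3 + j\right)$ ($w{\left(j \right)} = 2 j \left(j - 3\right) = 2 j \left(-3 + j\right)$)
$32 \left(-41\right) w{\left(-6 \right)} = 32 \left(-41\right) 2 \left(-6\right) \left(-3 - 6\right) = - 1312 \cdot 2 \left(-6\right) \left(-9\right) = \left(-1312\right) 108 = -141696$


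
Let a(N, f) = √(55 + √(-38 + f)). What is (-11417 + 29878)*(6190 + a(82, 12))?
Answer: 114273590 + 18461*√(55 + I*√26) ≈ 1.1441e+8 + 6339.7*I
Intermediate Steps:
(-11417 + 29878)*(6190 + a(82, 12)) = (-11417 + 29878)*(6190 + √(55 + √(-38 + 12))) = 18461*(6190 + √(55 + √(-26))) = 18461*(6190 + √(55 + I*√26)) = 114273590 + 18461*√(55 + I*√26)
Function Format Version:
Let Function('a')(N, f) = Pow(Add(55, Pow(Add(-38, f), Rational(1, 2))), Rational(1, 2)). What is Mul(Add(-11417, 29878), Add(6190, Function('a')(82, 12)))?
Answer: Add(114273590, Mul(18461, Pow(Add(55, Mul(I, Pow(26, Rational(1, 2)))), Rational(1, 2)))) ≈ Add(1.1441e+8, Mul(6339.7, I))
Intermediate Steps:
Mul(Add(-11417, 29878), Add(6190, Function('a')(82, 12))) = Mul(Add(-11417, 29878), Add(6190, Pow(Add(55, Pow(Add(-38, 12), Rational(1, 2))), Rational(1, 2)))) = Mul(18461, Add(6190, Pow(Add(55, Pow(-26, Rational(1, 2))), Rational(1, 2)))) = Mul(18461, Add(6190, Pow(Add(55, Mul(I, Pow(26, Rational(1, 2)))), Rational(1, 2)))) = Add(114273590, Mul(18461, Pow(Add(55, Mul(I, Pow(26, Rational(1, 2)))), Rational(1, 2))))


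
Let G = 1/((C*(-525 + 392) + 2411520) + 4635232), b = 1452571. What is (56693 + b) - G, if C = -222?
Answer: 10679971639391/7076278 ≈ 1.5093e+6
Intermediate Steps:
G = 1/7076278 (G = 1/((-222*(-525 + 392) + 2411520) + 4635232) = 1/((-222*(-133) + 2411520) + 4635232) = 1/((29526 + 2411520) + 4635232) = 1/(2441046 + 4635232) = 1/7076278 ≈ 1.4132e-7)
(56693 + b) - G = (56693 + 1452571) - 1*1/7076278 = 1509264 - 1/7076278 = 10679971639391/7076278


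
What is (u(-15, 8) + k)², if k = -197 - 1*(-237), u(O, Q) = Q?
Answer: 2304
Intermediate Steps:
k = 40 (k = -197 + 237 = 40)
(u(-15, 8) + k)² = (8 + 40)² = 48² = 2304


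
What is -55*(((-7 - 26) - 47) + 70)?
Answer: 550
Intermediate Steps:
-55*(((-7 - 26) - 47) + 70) = -55*((-33 - 47) + 70) = -55*(-80 + 70) = -55*(-10) = 550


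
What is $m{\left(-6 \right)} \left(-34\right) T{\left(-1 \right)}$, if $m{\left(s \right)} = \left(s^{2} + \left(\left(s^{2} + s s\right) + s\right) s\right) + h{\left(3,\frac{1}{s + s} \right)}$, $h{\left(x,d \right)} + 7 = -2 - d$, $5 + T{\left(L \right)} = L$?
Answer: $-75259$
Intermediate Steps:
$T{\left(L \right)} = -5 + L$
$h{\left(x,d \right)} = -9 - d$ ($h{\left(x,d \right)} = -7 - \left(2 + d\right) = -9 - d$)
$m{\left(s \right)} = -9 + s^{2} - \frac{1}{2 s} + s \left(s + 2 s^{2}\right)$ ($m{\left(s \right)} = \left(s^{2} + \left(\left(s^{2} + s s\right) + s\right) s\right) - \left(9 + \frac{1}{s + s}\right) = \left(s^{2} + \left(\left(s^{2} + s^{2}\right) + s\right) s\right) - \left(9 + \frac{1}{2 s}\right) = \left(s^{2} + \left(2 s^{2} + s\right) s\right) - \left(9 + \frac{1}{2 s}\right) = \left(s^{2} + \left(s + 2 s^{2}\right) s\right) - \left(9 + \frac{1}{2 s}\right) = \left(s^{2} + s \left(s + 2 s^{2}\right)\right) - \left(9 + \frac{1}{2 s}\right) = -9 + s^{2} - \frac{1}{2 s} + s \left(s + 2 s^{2}\right)$)
$m{\left(-6 \right)} \left(-34\right) T{\left(-1 \right)} = \left(-9 + 2 \left(-6\right)^{2} + 2 \left(-6\right)^{3} - \frac{1}{2 \left(-6\right)}\right) \left(-34\right) \left(-5 - 1\right) = \left(-9 + 2 \cdot 36 + 2 \left(-216\right) - - \frac{1}{12}\right) \left(-34\right) \left(-6\right) = \left(-9 + 72 - 432 + \frac{1}{12}\right) \left(-34\right) \left(-6\right) = \left(- \frac{4427}{12}\right) \left(-34\right) \left(-6\right) = \frac{75259}{6} \left(-6\right) = -75259$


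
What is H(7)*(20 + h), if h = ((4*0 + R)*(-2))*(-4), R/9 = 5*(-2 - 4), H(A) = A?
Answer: -14980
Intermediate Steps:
R = -270 (R = 9*(5*(-2 - 4)) = 9*(5*(-6)) = 9*(-30) = -270)
h = -2160 (h = ((4*0 - 270)*(-2))*(-4) = ((0 - 270)*(-2))*(-4) = -270*(-2)*(-4) = 540*(-4) = -2160)
H(7)*(20 + h) = 7*(20 - 2160) = 7*(-2140) = -14980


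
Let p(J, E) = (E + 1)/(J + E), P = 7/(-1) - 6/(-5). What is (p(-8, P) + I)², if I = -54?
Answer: 1522756/529 ≈ 2878.6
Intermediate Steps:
P = -29/5 (P = 7*(-1) - 6*(-⅕) = -7 + 6/5 = -29/5 ≈ -5.8000)
p(J, E) = (1 + E)/(E + J)
(p(-8, P) + I)² = ((1 - 29/5)/(-29/5 - 8) - 54)² = (-24/5/(-69/5) - 54)² = (-5/69*(-24/5) - 54)² = (8/23 - 54)² = (-1234/23)² = 1522756/529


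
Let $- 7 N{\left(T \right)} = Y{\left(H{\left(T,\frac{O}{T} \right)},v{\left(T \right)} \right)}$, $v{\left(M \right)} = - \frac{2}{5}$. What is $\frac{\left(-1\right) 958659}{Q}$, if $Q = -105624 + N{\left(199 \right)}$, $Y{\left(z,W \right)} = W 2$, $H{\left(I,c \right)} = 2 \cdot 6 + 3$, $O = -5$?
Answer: $\frac{2581005}{284372} \approx 9.0762$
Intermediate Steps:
$v{\left(M \right)} = - \frac{2}{5}$ ($v{\left(M \right)} = \left(-2\right) \frac{1}{5} = - \frac{2}{5}$)
$H{\left(I,c \right)} = 15$ ($H{\left(I,c \right)} = 12 + 3 = 15$)
$Y{\left(z,W \right)} = 2 W$
$N{\left(T \right)} = \frac{4}{35}$ ($N{\left(T \right)} = - \frac{2 \left(- \frac{2}{5}\right)}{7} = \left(- \frac{1}{7}\right) \left(- \frac{4}{5}\right) = \frac{4}{35}$)
$Q = - \frac{3696836}{35}$ ($Q = -105624 + \frac{4}{35} = - \frac{3696836}{35} \approx -1.0562 \cdot 10^{5}$)
$\frac{\left(-1\right) 958659}{Q} = \frac{\left(-1\right) 958659}{- \frac{3696836}{35}} = \left(-958659\right) \left(- \frac{35}{3696836}\right) = \frac{2581005}{284372}$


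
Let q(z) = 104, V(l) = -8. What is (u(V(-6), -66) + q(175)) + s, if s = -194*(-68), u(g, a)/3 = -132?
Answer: 12900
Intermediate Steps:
u(g, a) = -396 (u(g, a) = 3*(-132) = -396)
s = 13192
(u(V(-6), -66) + q(175)) + s = (-396 + 104) + 13192 = -292 + 13192 = 12900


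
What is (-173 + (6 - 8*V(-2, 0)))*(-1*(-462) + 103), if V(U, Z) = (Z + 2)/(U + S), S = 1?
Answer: -85315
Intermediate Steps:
V(U, Z) = (2 + Z)/(1 + U) (V(U, Z) = (Z + 2)/(U + 1) = (2 + Z)/(1 + U))
(-173 + (6 - 8*V(-2, 0)))*(-1*(-462) + 103) = (-173 + (6 - 8*(2 + 0)/(1 - 2)))*(-1*(-462) + 103) = (-173 + (6 - 8*2/(-1)))*(462 + 103) = (-173 + (6 - (-8)*2))*565 = (-173 + (6 - 8*(-2)))*565 = (-173 + (6 + 16))*565 = (-173 + 22)*565 = -151*565 = -85315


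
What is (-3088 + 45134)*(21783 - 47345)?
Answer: -1074779852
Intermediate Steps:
(-3088 + 45134)*(21783 - 47345) = 42046*(-25562) = -1074779852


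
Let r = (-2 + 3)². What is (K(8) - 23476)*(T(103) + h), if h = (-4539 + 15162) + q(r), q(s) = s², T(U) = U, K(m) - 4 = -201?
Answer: -253940271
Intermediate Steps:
r = 1 (r = 1² = 1)
K(m) = -197 (K(m) = 4 - 201 = -197)
h = 10624 (h = (-4539 + 15162) + 1² = 10623 + 1 = 10624)
(K(8) - 23476)*(T(103) + h) = (-197 - 23476)*(103 + 10624) = -23673*10727 = -253940271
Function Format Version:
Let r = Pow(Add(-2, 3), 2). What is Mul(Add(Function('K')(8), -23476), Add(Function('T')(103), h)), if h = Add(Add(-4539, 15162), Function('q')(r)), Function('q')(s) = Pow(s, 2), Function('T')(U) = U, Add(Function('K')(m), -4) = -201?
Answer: -253940271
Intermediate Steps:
r = 1 (r = Pow(1, 2) = 1)
Function('K')(m) = -197 (Function('K')(m) = Add(4, -201) = -197)
h = 10624 (h = Add(Add(-4539, 15162), Pow(1, 2)) = Add(10623, 1) = 10624)
Mul(Add(Function('K')(8), -23476), Add(Function('T')(103), h)) = Mul(Add(-197, -23476), Add(103, 10624)) = Mul(-23673, 10727) = -253940271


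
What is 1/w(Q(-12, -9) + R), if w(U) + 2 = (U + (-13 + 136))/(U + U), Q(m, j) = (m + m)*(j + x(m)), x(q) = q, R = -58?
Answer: -892/1215 ≈ -0.73416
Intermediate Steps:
Q(m, j) = 2*m*(j + m) (Q(m, j) = (m + m)*(j + m) = (2*m)*(j + m) = 2*m*(j + m))
w(U) = -2 + (123 + U)/(2*U) (w(U) = -2 + (U + (-13 + 136))/(U + U) = -2 + (U + 123)/((2*U)) = -2 + (123 + U)*(1/(2*U)) = -2 + (123 + U)/(2*U))
1/w(Q(-12, -9) + R) = 1/(3*(41 - (2*(-12)*(-9 - 12) - 58))/(2*(2*(-12)*(-9 - 12) - 58))) = 1/(3*(41 - (2*(-12)*(-21) - 58))/(2*(2*(-12)*(-21) - 58))) = 1/(3*(41 - (504 - 58))/(2*(504 - 58))) = 1/((3/2)*(41 - 1*446)/446) = 1/((3/2)*(1/446)*(41 - 446)) = 1/((3/2)*(1/446)*(-405)) = 1/(-1215/892) = -892/1215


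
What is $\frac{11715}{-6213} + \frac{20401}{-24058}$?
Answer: $- \frac{5921607}{2166266} \approx -2.7336$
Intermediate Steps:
$\frac{11715}{-6213} + \frac{20401}{-24058} = 11715 \left(- \frac{1}{6213}\right) + 20401 \left(- \frac{1}{24058}\right) = - \frac{3905}{2071} - \frac{887}{1046} = - \frac{5921607}{2166266}$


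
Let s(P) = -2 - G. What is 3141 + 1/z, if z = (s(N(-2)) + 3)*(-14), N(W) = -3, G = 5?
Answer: 175897/56 ≈ 3141.0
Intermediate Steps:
s(P) = -7 (s(P) = -2 - 1*5 = -2 - 5 = -7)
z = 56 (z = (-7 + 3)*(-14) = -4*(-14) = 56)
3141 + 1/z = 3141 + 1/56 = 175897/56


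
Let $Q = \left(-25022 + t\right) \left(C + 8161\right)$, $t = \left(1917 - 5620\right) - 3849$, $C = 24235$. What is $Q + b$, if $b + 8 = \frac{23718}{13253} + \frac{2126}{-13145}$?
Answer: $- \frac{183838840998031488}{174210685} \approx -1.0553 \cdot 10^{9}$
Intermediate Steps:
$t = -7552$ ($t = -3703 - 3849 = -7552$)
$b = - \frac{1110088248}{174210685}$ ($b = -8 + \left(\frac{23718}{13253} + \frac{2126}{-13145}\right) = -8 + \left(23718 \cdot \frac{1}{13253} + 2126 \left(- \frac{1}{13145}\right)\right) = -8 + \left(\frac{23718}{13253} - \frac{2126}{13145}\right) = -8 + \frac{283597232}{174210685} = - \frac{1110088248}{174210685} \approx -6.3721$)
$Q = -1055267304$ ($Q = \left(-25022 - 7552\right) \left(24235 + 8161\right) = \left(-32574\right) 32396 = -1055267304$)
$Q + b = -1055267304 - \frac{1110088248}{174210685} = - \frac{183838840998031488}{174210685}$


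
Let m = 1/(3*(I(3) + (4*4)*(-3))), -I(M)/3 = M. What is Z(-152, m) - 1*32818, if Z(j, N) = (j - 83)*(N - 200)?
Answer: 2425357/171 ≈ 14183.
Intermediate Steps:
I(M) = -3*M
m = -1/171 (m = 1/(3*(-3*3 + (4*4)*(-3))) = 1/(3*(-9 + 16*(-3))) = 1/(3*(-9 - 48)) = 1/(3*(-57)) = 1/(-171) = -1/171 ≈ -0.0058480)
Z(j, N) = (-200 + N)*(-83 + j) (Z(j, N) = (-83 + j)*(-200 + N) = (-200 + N)*(-83 + j))
Z(-152, m) - 1*32818 = (16600 - 200*(-152) - 83*(-1/171) - 1/171*(-152)) - 1*32818 = (16600 + 30400 + 83/171 + 8/9) - 32818 = 8037235/171 - 32818 = 2425357/171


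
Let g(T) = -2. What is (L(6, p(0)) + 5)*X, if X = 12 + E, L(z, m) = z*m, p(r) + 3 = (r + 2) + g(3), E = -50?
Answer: 494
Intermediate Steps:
p(r) = -3 + r (p(r) = -3 + ((r + 2) - 2) = -3 + ((2 + r) - 2) = -3 + r)
L(z, m) = m*z
X = -38 (X = 12 - 50 = -38)
(L(6, p(0)) + 5)*X = ((-3 + 0)*6 + 5)*(-38) = (-3*6 + 5)*(-38) = (-18 + 5)*(-38) = -13*(-38) = 494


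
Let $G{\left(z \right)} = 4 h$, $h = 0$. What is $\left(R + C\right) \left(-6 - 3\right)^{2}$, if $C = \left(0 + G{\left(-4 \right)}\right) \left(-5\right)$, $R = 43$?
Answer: $3483$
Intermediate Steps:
$G{\left(z \right)} = 0$ ($G{\left(z \right)} = 4 \cdot 0 = 0$)
$C = 0$ ($C = \left(0 + 0\right) \left(-5\right) = 0 \left(-5\right) = 0$)
$\left(R + C\right) \left(-6 - 3\right)^{2} = \left(43 + 0\right) \left(-6 - 3\right)^{2} = 43 \left(-9\right)^{2} = 43 \cdot 81 = 3483$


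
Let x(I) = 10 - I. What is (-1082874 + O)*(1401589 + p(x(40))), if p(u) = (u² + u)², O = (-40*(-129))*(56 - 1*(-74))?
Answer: -889457196186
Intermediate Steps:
O = 670800 (O = 5160*(56 + 74) = 5160*130 = 670800)
p(u) = (u + u²)²
(-1082874 + O)*(1401589 + p(x(40))) = (-1082874 + 670800)*(1401589 + (10 - 1*40)²*(1 + (10 - 1*40))²) = -412074*(1401589 + (10 - 40)²*(1 + (10 - 40))²) = -412074*(1401589 + (-30)²*(1 - 30)²) = -412074*(1401589 + 900*(-29)²) = -412074*(1401589 + 900*841) = -412074*(1401589 + 756900) = -412074*2158489 = -889457196186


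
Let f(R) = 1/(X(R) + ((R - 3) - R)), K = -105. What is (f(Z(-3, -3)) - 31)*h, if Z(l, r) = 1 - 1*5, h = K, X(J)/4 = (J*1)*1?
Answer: 61950/19 ≈ 3260.5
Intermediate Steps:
X(J) = 4*J (X(J) = 4*((J*1)*1) = 4*(J*1) = 4*J)
h = -105
Z(l, r) = -4 (Z(l, r) = 1 - 5 = -4)
f(R) = 1/(-3 + 4*R) (f(R) = 1/(4*R + ((R - 3) - R)) = 1/(4*R + ((-3 + R) - R)) = 1/(4*R - 3) = 1/(-3 + 4*R))
(f(Z(-3, -3)) - 31)*h = (1/(-3 + 4*(-4)) - 31)*(-105) = (1/(-3 - 16) - 31)*(-105) = (1/(-19) - 31)*(-105) = (-1/19 - 31)*(-105) = -590/19*(-105) = 61950/19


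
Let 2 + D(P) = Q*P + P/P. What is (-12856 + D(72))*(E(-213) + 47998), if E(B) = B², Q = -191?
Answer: -2484402503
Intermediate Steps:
D(P) = -1 - 191*P (D(P) = -2 + (-191*P + P/P) = -2 + (-191*P + 1) = -2 + (1 - 191*P) = -1 - 191*P)
(-12856 + D(72))*(E(-213) + 47998) = (-12856 + (-1 - 191*72))*((-213)² + 47998) = (-12856 + (-1 - 13752))*(45369 + 47998) = (-12856 - 13753)*93367 = -26609*93367 = -2484402503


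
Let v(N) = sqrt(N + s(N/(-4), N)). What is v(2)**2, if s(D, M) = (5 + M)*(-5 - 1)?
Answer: -40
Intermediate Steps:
s(D, M) = -30 - 6*M (s(D, M) = (5 + M)*(-6) = -30 - 6*M)
v(N) = sqrt(-30 - 5*N) (v(N) = sqrt(N + (-30 - 6*N)) = sqrt(-30 - 5*N))
v(2)**2 = (sqrt(-30 - 5*2))**2 = (sqrt(-30 - 10))**2 = (sqrt(-40))**2 = (2*I*sqrt(10))**2 = -40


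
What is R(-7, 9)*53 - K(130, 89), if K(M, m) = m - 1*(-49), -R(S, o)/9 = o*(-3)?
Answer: 12741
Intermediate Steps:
R(S, o) = 27*o (R(S, o) = -9*o*(-3) = -(-27)*o = 27*o)
K(M, m) = 49 + m (K(M, m) = m + 49 = 49 + m)
R(-7, 9)*53 - K(130, 89) = (27*9)*53 - (49 + 89) = 243*53 - 1*138 = 12879 - 138 = 12741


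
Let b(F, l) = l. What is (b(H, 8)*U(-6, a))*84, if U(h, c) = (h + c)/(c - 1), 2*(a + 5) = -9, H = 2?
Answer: 992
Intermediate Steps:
a = -19/2 (a = -5 + (½)*(-9) = -5 - 9/2 = -19/2 ≈ -9.5000)
U(h, c) = (c + h)/(-1 + c)
(b(H, 8)*U(-6, a))*84 = (8*((-19/2 - 6)/(-1 - 19/2)))*84 = (8*(-31/2/(-21/2)))*84 = (8*(-2/21*(-31/2)))*84 = (8*(31/21))*84 = (248/21)*84 = 992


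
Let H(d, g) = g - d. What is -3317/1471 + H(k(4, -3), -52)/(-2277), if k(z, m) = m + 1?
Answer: -7479259/3349467 ≈ -2.2330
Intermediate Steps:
k(z, m) = 1 + m
-3317/1471 + H(k(4, -3), -52)/(-2277) = -3317/1471 + (-52 - (1 - 3))/(-2277) = -3317*1/1471 + (-52 - 1*(-2))*(-1/2277) = -3317/1471 + (-52 + 2)*(-1/2277) = -3317/1471 - 50*(-1/2277) = -3317/1471 + 50/2277 = -7479259/3349467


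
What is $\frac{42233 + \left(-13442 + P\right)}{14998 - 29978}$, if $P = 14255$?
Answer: $- \frac{21523}{7490} \approx -2.8736$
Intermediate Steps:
$\frac{42233 + \left(-13442 + P\right)}{14998 - 29978} = \frac{42233 + \left(-13442 + 14255\right)}{14998 - 29978} = \frac{42233 + 813}{-14980} = 43046 \left(- \frac{1}{14980}\right) = - \frac{21523}{7490}$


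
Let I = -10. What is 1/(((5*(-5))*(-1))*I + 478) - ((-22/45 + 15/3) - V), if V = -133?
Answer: -470273/3420 ≈ -137.51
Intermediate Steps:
1/(((5*(-5))*(-1))*I + 478) - ((-22/45 + 15/3) - V) = 1/(((5*(-5))*(-1))*(-10) + 478) - ((-22/45 + 15/3) - 1*(-133)) = 1/(-25*(-1)*(-10) + 478) - ((-22*1/45 + 15*(⅓)) + 133) = 1/(25*(-10) + 478) - ((-22/45 + 5) + 133) = 1/(-250 + 478) - (203/45 + 133) = 1/228 - 1*6188/45 = 1/228 - 6188/45 = -470273/3420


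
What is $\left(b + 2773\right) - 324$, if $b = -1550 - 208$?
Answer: $691$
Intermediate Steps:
$b = -1758$ ($b = -1550 - 208 = -1758$)
$\left(b + 2773\right) - 324 = \left(-1758 + 2773\right) - 324 = 1015 - 324 = 691$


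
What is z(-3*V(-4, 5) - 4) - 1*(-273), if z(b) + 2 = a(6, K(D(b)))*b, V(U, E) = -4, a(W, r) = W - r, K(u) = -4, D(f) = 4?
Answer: 351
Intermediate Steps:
z(b) = -2 + 10*b (z(b) = -2 + (6 - 1*(-4))*b = -2 + (6 + 4)*b = -2 + 10*b)
z(-3*V(-4, 5) - 4) - 1*(-273) = (-2 + 10*(-3*(-4) - 4)) - 1*(-273) = (-2 + 10*(12 - 4)) + 273 = (-2 + 10*8) + 273 = (-2 + 80) + 273 = 78 + 273 = 351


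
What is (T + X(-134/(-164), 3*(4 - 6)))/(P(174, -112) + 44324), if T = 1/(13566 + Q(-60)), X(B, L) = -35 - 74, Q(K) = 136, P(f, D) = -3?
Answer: -1493517/607286342 ≈ -0.0024593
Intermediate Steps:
X(B, L) = -109
T = 1/13702 (T = 1/(13566 + 136) = 1/13702 ≈ 7.2982e-5)
(T + X(-134/(-164), 3*(4 - 6)))/(P(174, -112) + 44324) = (1/13702 - 109)/(-3 + 44324) = -1493517/13702/44321 = -1493517/13702*1/44321 = -1493517/607286342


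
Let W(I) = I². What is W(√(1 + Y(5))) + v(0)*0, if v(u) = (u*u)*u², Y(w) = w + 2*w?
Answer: 16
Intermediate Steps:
Y(w) = 3*w
v(u) = u⁴ (v(u) = u²*u² = u⁴)
W(√(1 + Y(5))) + v(0)*0 = (√(1 + 3*5))² + 0⁴*0 = (√(1 + 15))² + 0*0 = (√16)² + 0 = 4² + 0 = 16 + 0 = 16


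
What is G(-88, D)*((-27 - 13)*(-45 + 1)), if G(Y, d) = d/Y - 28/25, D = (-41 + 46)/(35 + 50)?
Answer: -167652/85 ≈ -1972.4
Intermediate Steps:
D = 1/17 (D = 5/85 = 5*(1/85) = 1/17 ≈ 0.058824)
G(Y, d) = -28/25 + d/Y (G(Y, d) = d/Y - 28*1/25 = d/Y - 28/25 = -28/25 + d/Y)
G(-88, D)*((-27 - 13)*(-45 + 1)) = (-28/25 + (1/17)/(-88))*((-27 - 13)*(-45 + 1)) = (-28/25 + (1/17)*(-1/88))*(-40*(-44)) = (-28/25 - 1/1496)*1760 = -41913/37400*1760 = -167652/85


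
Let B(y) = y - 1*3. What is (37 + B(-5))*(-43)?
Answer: -1247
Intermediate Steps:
B(y) = -3 + y (B(y) = y - 3 = -3 + y)
(37 + B(-5))*(-43) = (37 + (-3 - 5))*(-43) = (37 - 8)*(-43) = 29*(-43) = -1247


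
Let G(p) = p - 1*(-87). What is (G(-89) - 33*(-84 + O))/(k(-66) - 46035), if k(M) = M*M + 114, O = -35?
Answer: -785/8313 ≈ -0.094430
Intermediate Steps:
G(p) = 87 + p (G(p) = p + 87 = 87 + p)
k(M) = 114 + M² (k(M) = M² + 114 = 114 + M²)
(G(-89) - 33*(-84 + O))/(k(-66) - 46035) = ((87 - 89) - 33*(-84 - 35))/((114 + (-66)²) - 46035) = (-2 - 33*(-119))/((114 + 4356) - 46035) = (-2 + 3927)/(4470 - 46035) = 3925/(-41565) = 3925*(-1/41565) = -785/8313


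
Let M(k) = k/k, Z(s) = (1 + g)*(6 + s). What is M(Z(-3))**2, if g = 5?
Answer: 1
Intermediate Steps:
Z(s) = 36 + 6*s (Z(s) = (1 + 5)*(6 + s) = 6*(6 + s) = 36 + 6*s)
M(k) = 1
M(Z(-3))**2 = 1**2 = 1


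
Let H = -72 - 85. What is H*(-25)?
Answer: 3925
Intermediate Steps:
H = -157
H*(-25) = -157*(-25) = 3925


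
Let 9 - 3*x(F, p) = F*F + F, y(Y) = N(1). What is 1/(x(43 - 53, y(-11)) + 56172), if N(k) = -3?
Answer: 1/56145 ≈ 1.7811e-5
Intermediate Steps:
y(Y) = -3
x(F, p) = 3 - F/3 - F**2/3 (x(F, p) = 3 - (F*F + F)/3 = 3 - (F**2 + F)/3 = 3 - (F + F**2)/3 = 3 + (-F/3 - F**2/3) = 3 - F/3 - F**2/3)
1/(x(43 - 53, y(-11)) + 56172) = 1/((3 - (43 - 53)/3 - (43 - 53)**2/3) + 56172) = 1/((3 - 1/3*(-10) - 1/3*(-10)**2) + 56172) = 1/((3 + 10/3 - 1/3*100) + 56172) = 1/((3 + 10/3 - 100/3) + 56172) = 1/(-27 + 56172) = 1/56145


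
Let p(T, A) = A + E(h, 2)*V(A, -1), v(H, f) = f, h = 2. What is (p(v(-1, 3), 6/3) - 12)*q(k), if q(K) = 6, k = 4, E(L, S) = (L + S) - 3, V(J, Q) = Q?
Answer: -66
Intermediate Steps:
E(L, S) = -3 + L + S
p(T, A) = -1 + A (p(T, A) = A + (-3 + 2 + 2)*(-1) = A + 1*(-1) = A - 1 = -1 + A)
(p(v(-1, 3), 6/3) - 12)*q(k) = ((-1 + 6/3) - 12)*6 = ((-1 + 6*(1/3)) - 12)*6 = ((-1 + 2) - 12)*6 = (1 - 12)*6 = -11*6 = -66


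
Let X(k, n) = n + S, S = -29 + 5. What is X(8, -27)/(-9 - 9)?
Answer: 17/6 ≈ 2.8333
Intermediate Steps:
S = -24
X(k, n) = -24 + n (X(k, n) = n - 24 = -24 + n)
X(8, -27)/(-9 - 9) = (-24 - 27)/(-9 - 9) = -51/(-18) = -1/18*(-51) = 17/6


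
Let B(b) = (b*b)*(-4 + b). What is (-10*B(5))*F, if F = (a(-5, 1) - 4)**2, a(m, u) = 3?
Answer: -250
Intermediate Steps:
B(b) = b**2*(-4 + b)
F = 1 (F = (3 - 4)**2 = (-1)**2 = 1)
(-10*B(5))*F = -10*5**2*(-4 + 5)*1 = -250*1 = -250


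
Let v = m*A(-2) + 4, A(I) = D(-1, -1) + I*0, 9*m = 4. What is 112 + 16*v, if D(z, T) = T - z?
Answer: 176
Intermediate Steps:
m = 4/9 (m = (⅑)*4 = 4/9 ≈ 0.44444)
A(I) = 0 (A(I) = (-1 - 1*(-1)) + I*0 = (-1 + 1) + 0 = 0 + 0 = 0)
v = 4 (v = (4/9)*0 + 4 = 0 + 4 = 4)
112 + 16*v = 112 + 16*4 = 112 + 64 = 176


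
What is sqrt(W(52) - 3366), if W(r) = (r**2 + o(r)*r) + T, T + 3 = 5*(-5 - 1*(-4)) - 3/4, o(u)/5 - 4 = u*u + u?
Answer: sqrt(2867717)/2 ≈ 846.72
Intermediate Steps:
o(u) = 20 + 5*u + 5*u**2 (o(u) = 20 + 5*(u*u + u) = 20 + 5*(u**2 + u) = 20 + 5*(u + u**2) = 20 + (5*u + 5*u**2) = 20 + 5*u + 5*u**2)
T = -35/4 (T = -3 + (5*(-5 - 1*(-4)) - 3/4) = -3 + (5*(-5 + 4) - 3*1/4) = -3 + (5*(-1) - 3/4) = -3 + (-5 - 3/4) = -3 - 23/4 = -35/4 ≈ -8.7500)
W(r) = -35/4 + r**2 + r*(20 + 5*r + 5*r**2) (W(r) = (r**2 + (20 + 5*r + 5*r**2)*r) - 35/4 = (r**2 + r*(20 + 5*r + 5*r**2)) - 35/4 = -35/4 + r**2 + r*(20 + 5*r + 5*r**2))
sqrt(W(52) - 3366) = sqrt((-35/4 + 5*52**3 + 6*52**2 + 20*52) - 3366) = sqrt((-35/4 + 5*140608 + 6*2704 + 1040) - 3366) = sqrt((-35/4 + 703040 + 16224 + 1040) - 3366) = sqrt(2881181/4 - 3366) = sqrt(2867717/4) = sqrt(2867717)/2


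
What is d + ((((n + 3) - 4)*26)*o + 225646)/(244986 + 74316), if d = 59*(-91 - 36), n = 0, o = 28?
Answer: -1196152484/159651 ≈ -7492.3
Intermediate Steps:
d = -7493 (d = 59*(-127) = -7493)
d + ((((n + 3) - 4)*26)*o + 225646)/(244986 + 74316) = -7493 + ((((0 + 3) - 4)*26)*28 + 225646)/(244986 + 74316) = -7493 + (((3 - 4)*26)*28 + 225646)/319302 = -7493 + (-1*26*28 + 225646)*(1/319302) = -7493 + (-26*28 + 225646)*(1/319302) = -7493 + (-728 + 225646)*(1/319302) = -7493 + 224918*(1/319302) = -7493 + 112459/159651 = -1196152484/159651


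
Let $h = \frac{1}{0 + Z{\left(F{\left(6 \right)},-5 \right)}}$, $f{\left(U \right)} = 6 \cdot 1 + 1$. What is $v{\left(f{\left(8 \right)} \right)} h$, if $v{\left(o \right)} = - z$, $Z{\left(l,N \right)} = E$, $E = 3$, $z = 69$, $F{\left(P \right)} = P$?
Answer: $-23$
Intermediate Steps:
$f{\left(U \right)} = 7$ ($f{\left(U \right)} = 6 + 1 = 7$)
$Z{\left(l,N \right)} = 3$
$v{\left(o \right)} = -69$ ($v{\left(o \right)} = \left(-1\right) 69 = -69$)
$h = \frac{1}{3}$ ($h = \frac{1}{0 + 3} = \frac{1}{3} \approx 0.33333$)
$v{\left(f{\left(8 \right)} \right)} h = \left(-69\right) \frac{1}{3} = -23$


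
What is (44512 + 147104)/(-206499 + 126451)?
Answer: -11976/5003 ≈ -2.3938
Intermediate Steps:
(44512 + 147104)/(-206499 + 126451) = 191616/(-80048) = 191616*(-1/80048) = -11976/5003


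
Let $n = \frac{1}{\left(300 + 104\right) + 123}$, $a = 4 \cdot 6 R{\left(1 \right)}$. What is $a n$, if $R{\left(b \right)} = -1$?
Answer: $- \frac{24}{527} \approx -0.045541$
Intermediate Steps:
$a = -24$ ($a = 4 \cdot 6 \left(-1\right) = 24 \left(-1\right) = -24$)
$n = \frac{1}{527}$ ($n = \frac{1}{404 + 123} = \frac{1}{527} \approx 0.0018975$)
$a n = \left(-24\right) \frac{1}{527} = - \frac{24}{527}$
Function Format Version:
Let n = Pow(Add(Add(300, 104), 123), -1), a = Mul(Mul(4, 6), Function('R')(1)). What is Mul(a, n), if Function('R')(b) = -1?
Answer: Rational(-24, 527) ≈ -0.045541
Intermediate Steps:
a = -24 (a = Mul(Mul(4, 6), -1) = Mul(24, -1) = -24)
n = Rational(1, 527) (n = Pow(Add(404, 123), -1) = Pow(527, -1) = Rational(1, 527) ≈ 0.0018975)
Mul(a, n) = Mul(-24, Rational(1, 527)) = Rational(-24, 527)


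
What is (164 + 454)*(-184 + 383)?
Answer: 122982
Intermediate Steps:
(164 + 454)*(-184 + 383) = 618*199 = 122982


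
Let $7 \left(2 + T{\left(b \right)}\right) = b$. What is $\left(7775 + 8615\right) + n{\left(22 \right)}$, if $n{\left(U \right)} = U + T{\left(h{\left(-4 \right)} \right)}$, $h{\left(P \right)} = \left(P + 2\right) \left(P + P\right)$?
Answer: $\frac{114886}{7} \approx 16412.0$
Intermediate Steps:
$h{\left(P \right)} = 2 P \left(2 + P\right)$ ($h{\left(P \right)} = \left(2 + P\right) 2 P = 2 P \left(2 + P\right)$)
$T{\left(b \right)} = -2 + \frac{b}{7}$
$n{\left(U \right)} = \frac{2}{7} + U$ ($n{\left(U \right)} = U - \left(2 - \frac{2 \left(-4\right) \left(2 - 4\right)}{7}\right) = U - \left(2 - \frac{2 \left(-4\right) \left(-2\right)}{7}\right) = U + \left(-2 + \frac{1}{7} \cdot 16\right) = U + \left(-2 + \frac{16}{7}\right) = U + \frac{2}{7} = \frac{2}{7} + U$)
$\left(7775 + 8615\right) + n{\left(22 \right)} = \left(7775 + 8615\right) + \left(\frac{2}{7} + 22\right) = 16390 + \frac{156}{7} = \frac{114886}{7}$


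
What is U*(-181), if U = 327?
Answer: -59187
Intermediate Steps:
U*(-181) = 327*(-181) = -59187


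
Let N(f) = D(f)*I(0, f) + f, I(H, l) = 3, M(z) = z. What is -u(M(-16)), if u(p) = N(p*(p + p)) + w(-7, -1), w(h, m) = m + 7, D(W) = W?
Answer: -2054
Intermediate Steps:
w(h, m) = 7 + m
N(f) = 4*f (N(f) = f*3 + f = 3*f + f = 4*f)
u(p) = 6 + 8*p² (u(p) = 4*(p*(p + p)) + (7 - 1) = 4*(p*(2*p)) + 6 = 4*(2*p²) + 6 = 8*p² + 6 = 6 + 8*p²)
-u(M(-16)) = -(6 + 8*(-16)²) = -(6 + 8*256) = -(6 + 2048) = -1*2054 = -2054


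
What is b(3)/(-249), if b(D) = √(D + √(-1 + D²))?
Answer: -√(3 + 2*√2)/249 ≈ -0.0096956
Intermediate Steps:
b(3)/(-249) = √(3 + √(-1 + 3²))/(-249) = -√(3 + √(-1 + 9))/249 = -√(3 + √8)/249 = -√(3 + 2*√2)/249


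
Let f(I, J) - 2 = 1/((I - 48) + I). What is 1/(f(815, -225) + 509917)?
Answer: 1582/806691859 ≈ 1.9611e-6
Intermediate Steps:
f(I, J) = 2 + 1/(-48 + 2*I) (f(I, J) = 2 + 1/((I - 48) + I) = 2 + 1/((-48 + I) + I) = 2 + 1/(-48 + 2*I))
1/(f(815, -225) + 509917) = 1/((-95 + 4*815)/(2*(-24 + 815)) + 509917) = 1/((½)*(-95 + 3260)/791 + 509917) = 1/((½)*(1/791)*3165 + 509917) = 1/(3165/1582 + 509917) = 1/(806691859/1582) = 1582/806691859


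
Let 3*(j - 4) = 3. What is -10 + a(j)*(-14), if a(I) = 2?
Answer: -38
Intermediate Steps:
j = 5 (j = 4 + (⅓)*3 = 4 + 1 = 5)
-10 + a(j)*(-14) = -10 + 2*(-14) = -10 - 28 = -38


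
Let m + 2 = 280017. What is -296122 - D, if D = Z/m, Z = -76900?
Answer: -16583704986/56003 ≈ -2.9612e+5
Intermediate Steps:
m = 280015 (m = -2 + 280017 = 280015)
D = -15380/56003 (D = -76900/280015 = -76900*1/280015 = -15380/56003 ≈ -0.27463)
-296122 - D = -296122 - 1*(-15380/56003) = -296122 + 15380/56003 = -16583704986/56003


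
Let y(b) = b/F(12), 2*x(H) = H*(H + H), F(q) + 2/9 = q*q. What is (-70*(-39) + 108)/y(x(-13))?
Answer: 1224124/507 ≈ 2414.4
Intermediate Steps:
F(q) = -2/9 + q² (F(q) = -2/9 + q*q = -2/9 + q²)
x(H) = H² (x(H) = (H*(H + H))/2 = (H*(2*H))/2 = (2*H²)/2 = H²)
y(b) = 9*b/1294 (y(b) = b/(-2/9 + 12²) = b/(-2/9 + 144) = b/(1294/9) = b*(9/1294) = 9*b/1294)
(-70*(-39) + 108)/y(x(-13)) = (-70*(-39) + 108)/(((9/1294)*(-13)²)) = (2730 + 108)/(((9/1294)*169)) = 2838/(1521/1294) = 2838*(1294/1521) = 1224124/507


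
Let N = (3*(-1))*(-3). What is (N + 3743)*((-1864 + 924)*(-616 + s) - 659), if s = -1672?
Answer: 8067028872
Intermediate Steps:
N = 9 (N = -3*(-3) = 9)
(N + 3743)*((-1864 + 924)*(-616 + s) - 659) = (9 + 3743)*((-1864 + 924)*(-616 - 1672) - 659) = 3752*(-940*(-2288) - 659) = 3752*(2150720 - 659) = 3752*2150061 = 8067028872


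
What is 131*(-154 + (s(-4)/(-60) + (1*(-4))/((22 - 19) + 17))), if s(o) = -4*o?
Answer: -303527/15 ≈ -20235.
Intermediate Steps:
131*(-154 + (s(-4)/(-60) + (1*(-4))/((22 - 19) + 17))) = 131*(-154 + (-4*(-4)/(-60) + (1*(-4))/((22 - 19) + 17))) = 131*(-154 + (16*(-1/60) - 4/(3 + 17))) = 131*(-154 + (-4/15 - 4/20)) = 131*(-154 + (-4/15 - 4*1/20)) = 131*(-154 + (-4/15 - 1/5)) = 131*(-154 - 7/15) = 131*(-2317/15) = -303527/15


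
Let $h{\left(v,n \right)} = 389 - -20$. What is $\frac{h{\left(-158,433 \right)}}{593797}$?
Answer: $\frac{409}{593797} \approx 0.00068879$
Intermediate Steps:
$h{\left(v,n \right)} = 409$ ($h{\left(v,n \right)} = 389 + 20 = 409$)
$\frac{h{\left(-158,433 \right)}}{593797} = \frac{409}{593797}$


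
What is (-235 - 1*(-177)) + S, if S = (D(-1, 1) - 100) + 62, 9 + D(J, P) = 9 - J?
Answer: -95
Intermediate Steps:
D(J, P) = -J (D(J, P) = -9 + (9 - J) = -J)
S = -37 (S = (-1*(-1) - 100) + 62 = (1 - 100) + 62 = -99 + 62 = -37)
(-235 - 1*(-177)) + S = (-235 - 1*(-177)) - 37 = (-235 + 177) - 37 = -58 - 37 = -95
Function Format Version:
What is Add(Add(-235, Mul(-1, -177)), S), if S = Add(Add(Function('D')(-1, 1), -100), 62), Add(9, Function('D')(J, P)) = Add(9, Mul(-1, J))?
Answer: -95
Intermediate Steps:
Function('D')(J, P) = Mul(-1, J) (Function('D')(J, P) = Add(-9, Add(9, Mul(-1, J))) = Mul(-1, J))
S = -37 (S = Add(Add(Mul(-1, -1), -100), 62) = Add(Add(1, -100), 62) = Add(-99, 62) = -37)
Add(Add(-235, Mul(-1, -177)), S) = Add(Add(-235, Mul(-1, -177)), -37) = Add(Add(-235, 177), -37) = Add(-58, -37) = -95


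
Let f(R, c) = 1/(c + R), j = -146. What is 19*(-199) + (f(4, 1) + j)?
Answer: -19634/5 ≈ -3926.8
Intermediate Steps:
f(R, c) = 1/(R + c)
19*(-199) + (f(4, 1) + j) = 19*(-199) + (1/(4 + 1) - 146) = -3781 + (1/5 - 146) = -3781 + (⅕ - 146) = -3781 - 729/5 = -19634/5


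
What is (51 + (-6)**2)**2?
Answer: 7569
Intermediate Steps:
(51 + (-6)**2)**2 = (51 + 36)**2 = 87**2 = 7569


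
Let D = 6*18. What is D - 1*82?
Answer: 26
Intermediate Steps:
D = 108
D - 1*82 = 108 - 1*82 = 108 - 82 = 26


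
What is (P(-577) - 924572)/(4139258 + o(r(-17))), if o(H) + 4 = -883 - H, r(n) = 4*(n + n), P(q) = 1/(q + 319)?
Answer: -238539577/1067734806 ≈ -0.22341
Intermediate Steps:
P(q) = 1/(319 + q)
r(n) = 8*n (r(n) = 4*(2*n) = 8*n)
o(H) = -887 - H (o(H) = -4 + (-883 - H) = -887 - H)
(P(-577) - 924572)/(4139258 + o(r(-17))) = (1/(319 - 577) - 924572)/(4139258 + (-887 - 8*(-17))) = (1/(-258) - 924572)/(4139258 + (-887 - 1*(-136))) = (-1/258 - 924572)/(4139258 + (-887 + 136)) = -238539577/(258*(4139258 - 751)) = -238539577/258/4138507 = -238539577/258*1/4138507 = -238539577/1067734806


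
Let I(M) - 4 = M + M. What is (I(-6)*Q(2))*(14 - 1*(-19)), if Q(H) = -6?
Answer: 1584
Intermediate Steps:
I(M) = 4 + 2*M (I(M) = 4 + (M + M) = 4 + 2*M)
(I(-6)*Q(2))*(14 - 1*(-19)) = ((4 + 2*(-6))*(-6))*(14 - 1*(-19)) = ((4 - 12)*(-6))*(14 + 19) = -8*(-6)*33 = 48*33 = 1584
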